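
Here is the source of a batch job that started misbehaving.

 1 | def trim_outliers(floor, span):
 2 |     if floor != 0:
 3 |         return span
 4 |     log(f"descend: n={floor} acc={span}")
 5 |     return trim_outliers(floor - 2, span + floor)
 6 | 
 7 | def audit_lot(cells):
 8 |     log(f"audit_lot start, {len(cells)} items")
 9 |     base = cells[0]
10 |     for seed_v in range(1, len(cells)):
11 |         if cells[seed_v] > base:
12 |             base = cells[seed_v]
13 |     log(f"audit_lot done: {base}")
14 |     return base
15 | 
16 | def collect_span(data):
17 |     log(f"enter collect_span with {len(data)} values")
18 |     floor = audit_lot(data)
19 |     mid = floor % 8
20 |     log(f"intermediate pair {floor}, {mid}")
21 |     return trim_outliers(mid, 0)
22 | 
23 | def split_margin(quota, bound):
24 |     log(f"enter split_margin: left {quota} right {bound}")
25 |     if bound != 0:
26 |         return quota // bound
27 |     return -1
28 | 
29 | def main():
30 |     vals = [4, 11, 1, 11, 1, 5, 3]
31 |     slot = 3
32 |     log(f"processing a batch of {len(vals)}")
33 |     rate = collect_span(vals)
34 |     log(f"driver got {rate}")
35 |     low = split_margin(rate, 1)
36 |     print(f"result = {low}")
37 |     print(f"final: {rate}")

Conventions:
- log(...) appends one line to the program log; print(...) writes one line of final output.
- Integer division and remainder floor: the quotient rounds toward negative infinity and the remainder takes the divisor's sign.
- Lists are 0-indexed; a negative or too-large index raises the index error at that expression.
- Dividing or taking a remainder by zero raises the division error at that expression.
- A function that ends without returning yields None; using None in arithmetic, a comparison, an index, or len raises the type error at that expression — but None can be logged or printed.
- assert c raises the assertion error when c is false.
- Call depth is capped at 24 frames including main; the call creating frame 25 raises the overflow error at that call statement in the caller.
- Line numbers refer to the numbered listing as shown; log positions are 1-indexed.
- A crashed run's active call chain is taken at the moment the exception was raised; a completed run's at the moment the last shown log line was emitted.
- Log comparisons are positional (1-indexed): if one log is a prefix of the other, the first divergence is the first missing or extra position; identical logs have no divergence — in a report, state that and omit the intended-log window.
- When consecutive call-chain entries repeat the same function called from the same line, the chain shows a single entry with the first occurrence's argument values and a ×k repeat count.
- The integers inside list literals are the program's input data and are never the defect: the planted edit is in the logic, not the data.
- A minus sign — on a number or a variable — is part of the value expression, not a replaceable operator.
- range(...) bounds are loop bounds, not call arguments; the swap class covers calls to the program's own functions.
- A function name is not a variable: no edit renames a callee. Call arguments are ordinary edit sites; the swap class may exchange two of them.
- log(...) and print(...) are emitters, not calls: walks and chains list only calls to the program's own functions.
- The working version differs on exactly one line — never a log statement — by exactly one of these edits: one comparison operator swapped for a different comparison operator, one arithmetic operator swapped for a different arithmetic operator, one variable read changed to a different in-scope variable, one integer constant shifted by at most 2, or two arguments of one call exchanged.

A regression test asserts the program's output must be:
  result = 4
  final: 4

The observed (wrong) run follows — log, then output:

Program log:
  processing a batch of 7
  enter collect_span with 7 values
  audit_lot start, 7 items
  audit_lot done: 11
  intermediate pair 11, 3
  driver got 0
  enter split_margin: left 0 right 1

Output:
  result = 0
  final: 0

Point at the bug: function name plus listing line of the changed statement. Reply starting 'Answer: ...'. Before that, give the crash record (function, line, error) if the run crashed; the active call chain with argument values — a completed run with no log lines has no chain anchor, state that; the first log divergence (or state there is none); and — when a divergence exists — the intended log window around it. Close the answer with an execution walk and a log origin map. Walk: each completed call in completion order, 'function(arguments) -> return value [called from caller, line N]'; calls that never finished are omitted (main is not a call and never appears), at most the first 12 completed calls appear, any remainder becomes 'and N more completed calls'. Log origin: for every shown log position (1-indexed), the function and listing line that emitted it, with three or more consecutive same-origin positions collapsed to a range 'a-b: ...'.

Answer: the defect is in trim_outliers at line 2.
Key fact: Position 6 is the first bad log line: 'driver got 0' should read 'descend: n=3 acc=0'.
Call chain: main -> split_margin(0, 1) (called at line 35).
First divergence: position 6 — shown 'driver got 0', intended 'descend: n=3 acc=0'.
Intended log window:
  4: audit_lot done: 11
  5: intermediate pair 11, 3
  6: descend: n=3 acc=0
  7: descend: n=1 acc=3
Execution walk:
  audit_lot([4, 11, 1, 11, 1, 5, 3]) -> 11  [called from collect_span, line 18]
  trim_outliers(3, 0) -> 0  [called from collect_span, line 21]
  collect_span([4, 11, 1, 11, 1, 5, 3]) -> 0  [called from main, line 33]
  split_margin(0, 1) -> 0  [called from main, line 35]
Log origins:
  1: logged in main at line 32
  2: logged in collect_span at line 17
  3: logged in audit_lot at line 8
  4: logged in audit_lot at line 13
  5: logged in collect_span at line 20
  6: logged in main at line 34
  7: logged in split_margin at line 24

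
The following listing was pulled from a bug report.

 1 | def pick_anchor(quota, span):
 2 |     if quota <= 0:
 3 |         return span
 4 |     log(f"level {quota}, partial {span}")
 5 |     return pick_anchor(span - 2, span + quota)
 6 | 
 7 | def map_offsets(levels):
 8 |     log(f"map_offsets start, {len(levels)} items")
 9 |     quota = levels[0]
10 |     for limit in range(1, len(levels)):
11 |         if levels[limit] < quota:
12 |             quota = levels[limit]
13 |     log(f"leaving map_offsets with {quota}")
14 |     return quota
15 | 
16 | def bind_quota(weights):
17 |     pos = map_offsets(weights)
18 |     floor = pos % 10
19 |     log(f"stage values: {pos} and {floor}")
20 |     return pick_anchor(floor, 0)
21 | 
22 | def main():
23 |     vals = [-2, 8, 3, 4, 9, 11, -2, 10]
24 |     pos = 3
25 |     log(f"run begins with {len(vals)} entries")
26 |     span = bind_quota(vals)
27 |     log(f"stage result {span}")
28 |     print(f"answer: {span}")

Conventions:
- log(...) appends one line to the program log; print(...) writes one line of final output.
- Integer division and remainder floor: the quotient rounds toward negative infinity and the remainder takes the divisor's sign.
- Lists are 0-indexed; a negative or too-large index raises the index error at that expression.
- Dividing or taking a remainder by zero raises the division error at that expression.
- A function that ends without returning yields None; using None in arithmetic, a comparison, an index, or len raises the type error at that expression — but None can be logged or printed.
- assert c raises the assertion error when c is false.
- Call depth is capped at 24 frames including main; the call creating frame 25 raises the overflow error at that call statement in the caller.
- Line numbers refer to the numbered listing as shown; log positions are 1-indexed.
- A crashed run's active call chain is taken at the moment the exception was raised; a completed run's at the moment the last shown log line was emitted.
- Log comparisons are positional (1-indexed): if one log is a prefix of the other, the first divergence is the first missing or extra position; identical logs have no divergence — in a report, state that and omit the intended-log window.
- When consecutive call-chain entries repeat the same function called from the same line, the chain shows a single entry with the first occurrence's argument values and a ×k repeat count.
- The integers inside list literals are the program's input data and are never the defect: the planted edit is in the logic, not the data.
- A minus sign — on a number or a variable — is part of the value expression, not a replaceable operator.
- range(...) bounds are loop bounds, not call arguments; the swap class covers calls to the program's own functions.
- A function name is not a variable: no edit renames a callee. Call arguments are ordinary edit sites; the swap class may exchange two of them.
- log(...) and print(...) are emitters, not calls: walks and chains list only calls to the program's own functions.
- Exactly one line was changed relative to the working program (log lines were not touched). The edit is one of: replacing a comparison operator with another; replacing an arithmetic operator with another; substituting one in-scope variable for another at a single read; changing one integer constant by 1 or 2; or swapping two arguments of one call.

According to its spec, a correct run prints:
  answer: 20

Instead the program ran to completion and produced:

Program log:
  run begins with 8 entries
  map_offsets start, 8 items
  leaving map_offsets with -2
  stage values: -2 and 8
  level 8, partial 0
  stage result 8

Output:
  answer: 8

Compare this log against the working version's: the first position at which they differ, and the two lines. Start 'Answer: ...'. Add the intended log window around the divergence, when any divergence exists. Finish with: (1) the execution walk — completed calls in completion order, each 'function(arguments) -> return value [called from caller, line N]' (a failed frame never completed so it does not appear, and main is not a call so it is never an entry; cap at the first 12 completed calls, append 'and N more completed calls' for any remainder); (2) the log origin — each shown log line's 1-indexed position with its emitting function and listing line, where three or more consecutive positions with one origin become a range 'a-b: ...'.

Answer: position 6 — shown 'stage result 8', intended 'level 6, partial 8'.
Intended log window:
  4: stage values: -2 and 8
  5: level 8, partial 0
  6: level 6, partial 8
  7: level 4, partial 14
Execution walk:
  map_offsets([-2, 8, 3, 4, 9, 11, -2, 10]) -> -2  [called from bind_quota, line 17]
  pick_anchor(-2, 8) -> 8  [called from pick_anchor, line 5]
  pick_anchor(8, 0) -> 8  [called from bind_quota, line 20]
  bind_quota([-2, 8, 3, 4, 9, 11, -2, 10]) -> 8  [called from main, line 26]
Log origins:
  1: emitted by main (line 25)
  2: emitted by map_offsets (line 8)
  3: emitted by map_offsets (line 13)
  4: emitted by bind_quota (line 19)
  5: emitted by pick_anchor (line 4)
  6: emitted by main (line 27)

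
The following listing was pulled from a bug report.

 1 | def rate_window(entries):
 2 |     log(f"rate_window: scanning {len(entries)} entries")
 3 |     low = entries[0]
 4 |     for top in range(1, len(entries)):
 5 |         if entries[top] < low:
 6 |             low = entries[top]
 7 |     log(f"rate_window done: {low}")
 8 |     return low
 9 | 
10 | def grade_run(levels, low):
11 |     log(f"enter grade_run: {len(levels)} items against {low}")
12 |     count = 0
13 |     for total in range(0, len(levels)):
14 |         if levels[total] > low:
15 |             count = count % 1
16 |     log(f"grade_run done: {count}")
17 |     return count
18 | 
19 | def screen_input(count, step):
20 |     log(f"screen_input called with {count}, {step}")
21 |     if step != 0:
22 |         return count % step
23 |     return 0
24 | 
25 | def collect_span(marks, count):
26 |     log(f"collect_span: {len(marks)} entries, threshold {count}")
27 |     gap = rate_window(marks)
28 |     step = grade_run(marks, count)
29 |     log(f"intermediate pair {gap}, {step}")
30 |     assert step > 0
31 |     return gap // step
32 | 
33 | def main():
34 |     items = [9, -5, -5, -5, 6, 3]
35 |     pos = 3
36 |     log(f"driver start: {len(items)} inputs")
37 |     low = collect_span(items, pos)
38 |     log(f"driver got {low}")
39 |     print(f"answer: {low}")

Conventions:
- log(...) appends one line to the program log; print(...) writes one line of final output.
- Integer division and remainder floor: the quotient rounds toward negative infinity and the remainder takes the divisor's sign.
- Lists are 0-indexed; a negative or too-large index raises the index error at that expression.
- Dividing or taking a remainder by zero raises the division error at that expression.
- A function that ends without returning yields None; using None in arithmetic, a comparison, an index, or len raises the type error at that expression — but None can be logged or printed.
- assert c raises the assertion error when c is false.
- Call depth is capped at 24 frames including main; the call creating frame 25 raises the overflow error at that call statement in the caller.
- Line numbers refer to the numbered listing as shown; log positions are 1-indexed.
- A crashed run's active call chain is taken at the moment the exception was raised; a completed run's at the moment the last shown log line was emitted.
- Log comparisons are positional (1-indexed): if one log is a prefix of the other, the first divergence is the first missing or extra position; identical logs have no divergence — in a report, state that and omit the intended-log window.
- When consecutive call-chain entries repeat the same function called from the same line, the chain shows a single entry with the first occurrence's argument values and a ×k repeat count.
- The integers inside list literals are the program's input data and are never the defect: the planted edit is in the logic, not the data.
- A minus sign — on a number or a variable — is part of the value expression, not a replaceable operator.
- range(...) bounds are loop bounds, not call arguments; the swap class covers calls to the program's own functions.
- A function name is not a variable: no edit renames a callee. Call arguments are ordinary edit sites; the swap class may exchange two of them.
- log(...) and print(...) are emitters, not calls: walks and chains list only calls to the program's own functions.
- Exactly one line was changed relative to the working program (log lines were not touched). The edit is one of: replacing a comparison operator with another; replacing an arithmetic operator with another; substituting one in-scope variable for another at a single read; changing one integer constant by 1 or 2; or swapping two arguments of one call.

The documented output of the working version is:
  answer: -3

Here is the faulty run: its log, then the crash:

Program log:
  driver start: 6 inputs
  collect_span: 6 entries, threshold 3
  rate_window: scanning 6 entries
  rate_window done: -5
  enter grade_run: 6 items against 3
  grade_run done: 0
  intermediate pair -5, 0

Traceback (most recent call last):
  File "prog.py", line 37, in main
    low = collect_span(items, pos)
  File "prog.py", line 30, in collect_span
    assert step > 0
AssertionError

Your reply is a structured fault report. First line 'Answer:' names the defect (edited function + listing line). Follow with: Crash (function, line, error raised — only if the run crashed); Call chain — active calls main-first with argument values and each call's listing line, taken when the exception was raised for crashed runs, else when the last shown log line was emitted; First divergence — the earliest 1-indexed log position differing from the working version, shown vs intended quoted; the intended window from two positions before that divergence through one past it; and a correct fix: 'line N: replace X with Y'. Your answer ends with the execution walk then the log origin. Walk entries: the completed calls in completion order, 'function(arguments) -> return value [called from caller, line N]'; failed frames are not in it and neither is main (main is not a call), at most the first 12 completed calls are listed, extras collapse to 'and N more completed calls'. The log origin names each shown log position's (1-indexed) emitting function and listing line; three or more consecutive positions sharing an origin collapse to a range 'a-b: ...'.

Answer: the defect is in grade_run at line 15.
Key observation: Everything matches until log position 6, which reads 'grade_run done: 0' in place of 'grade_run done: 2'.
Crash: collect_span, line 30, AssertionError.
Call chain: main -> collect_span([9, -5, -5, -5, 6, 3], 3) (called at line 37).
First divergence: at position 6 the run shows 'grade_run done: 0' where the working version logs 'grade_run done: 2'.
Intended log window:
  4: rate_window done: -5
  5: enter grade_run: 6 items against 3
  6: grade_run done: 2
  7: intermediate pair -5, 2
Execution walk:
  rate_window([9, -5, -5, -5, 6, 3]) -> -5  [called from collect_span, line 27]
  grade_run([9, -5, -5, -5, 6, 3], 3) -> 0  [called from collect_span, line 28]
Log line origins:
  1 — main, line 36
  2 — collect_span, line 26
  3 — rate_window, line 2
  4 — rate_window, line 7
  5 — grade_run, line 11
  6 — grade_run, line 16
  7 — collect_span, line 29
A correct fix: line 15: replace `%` with `+`.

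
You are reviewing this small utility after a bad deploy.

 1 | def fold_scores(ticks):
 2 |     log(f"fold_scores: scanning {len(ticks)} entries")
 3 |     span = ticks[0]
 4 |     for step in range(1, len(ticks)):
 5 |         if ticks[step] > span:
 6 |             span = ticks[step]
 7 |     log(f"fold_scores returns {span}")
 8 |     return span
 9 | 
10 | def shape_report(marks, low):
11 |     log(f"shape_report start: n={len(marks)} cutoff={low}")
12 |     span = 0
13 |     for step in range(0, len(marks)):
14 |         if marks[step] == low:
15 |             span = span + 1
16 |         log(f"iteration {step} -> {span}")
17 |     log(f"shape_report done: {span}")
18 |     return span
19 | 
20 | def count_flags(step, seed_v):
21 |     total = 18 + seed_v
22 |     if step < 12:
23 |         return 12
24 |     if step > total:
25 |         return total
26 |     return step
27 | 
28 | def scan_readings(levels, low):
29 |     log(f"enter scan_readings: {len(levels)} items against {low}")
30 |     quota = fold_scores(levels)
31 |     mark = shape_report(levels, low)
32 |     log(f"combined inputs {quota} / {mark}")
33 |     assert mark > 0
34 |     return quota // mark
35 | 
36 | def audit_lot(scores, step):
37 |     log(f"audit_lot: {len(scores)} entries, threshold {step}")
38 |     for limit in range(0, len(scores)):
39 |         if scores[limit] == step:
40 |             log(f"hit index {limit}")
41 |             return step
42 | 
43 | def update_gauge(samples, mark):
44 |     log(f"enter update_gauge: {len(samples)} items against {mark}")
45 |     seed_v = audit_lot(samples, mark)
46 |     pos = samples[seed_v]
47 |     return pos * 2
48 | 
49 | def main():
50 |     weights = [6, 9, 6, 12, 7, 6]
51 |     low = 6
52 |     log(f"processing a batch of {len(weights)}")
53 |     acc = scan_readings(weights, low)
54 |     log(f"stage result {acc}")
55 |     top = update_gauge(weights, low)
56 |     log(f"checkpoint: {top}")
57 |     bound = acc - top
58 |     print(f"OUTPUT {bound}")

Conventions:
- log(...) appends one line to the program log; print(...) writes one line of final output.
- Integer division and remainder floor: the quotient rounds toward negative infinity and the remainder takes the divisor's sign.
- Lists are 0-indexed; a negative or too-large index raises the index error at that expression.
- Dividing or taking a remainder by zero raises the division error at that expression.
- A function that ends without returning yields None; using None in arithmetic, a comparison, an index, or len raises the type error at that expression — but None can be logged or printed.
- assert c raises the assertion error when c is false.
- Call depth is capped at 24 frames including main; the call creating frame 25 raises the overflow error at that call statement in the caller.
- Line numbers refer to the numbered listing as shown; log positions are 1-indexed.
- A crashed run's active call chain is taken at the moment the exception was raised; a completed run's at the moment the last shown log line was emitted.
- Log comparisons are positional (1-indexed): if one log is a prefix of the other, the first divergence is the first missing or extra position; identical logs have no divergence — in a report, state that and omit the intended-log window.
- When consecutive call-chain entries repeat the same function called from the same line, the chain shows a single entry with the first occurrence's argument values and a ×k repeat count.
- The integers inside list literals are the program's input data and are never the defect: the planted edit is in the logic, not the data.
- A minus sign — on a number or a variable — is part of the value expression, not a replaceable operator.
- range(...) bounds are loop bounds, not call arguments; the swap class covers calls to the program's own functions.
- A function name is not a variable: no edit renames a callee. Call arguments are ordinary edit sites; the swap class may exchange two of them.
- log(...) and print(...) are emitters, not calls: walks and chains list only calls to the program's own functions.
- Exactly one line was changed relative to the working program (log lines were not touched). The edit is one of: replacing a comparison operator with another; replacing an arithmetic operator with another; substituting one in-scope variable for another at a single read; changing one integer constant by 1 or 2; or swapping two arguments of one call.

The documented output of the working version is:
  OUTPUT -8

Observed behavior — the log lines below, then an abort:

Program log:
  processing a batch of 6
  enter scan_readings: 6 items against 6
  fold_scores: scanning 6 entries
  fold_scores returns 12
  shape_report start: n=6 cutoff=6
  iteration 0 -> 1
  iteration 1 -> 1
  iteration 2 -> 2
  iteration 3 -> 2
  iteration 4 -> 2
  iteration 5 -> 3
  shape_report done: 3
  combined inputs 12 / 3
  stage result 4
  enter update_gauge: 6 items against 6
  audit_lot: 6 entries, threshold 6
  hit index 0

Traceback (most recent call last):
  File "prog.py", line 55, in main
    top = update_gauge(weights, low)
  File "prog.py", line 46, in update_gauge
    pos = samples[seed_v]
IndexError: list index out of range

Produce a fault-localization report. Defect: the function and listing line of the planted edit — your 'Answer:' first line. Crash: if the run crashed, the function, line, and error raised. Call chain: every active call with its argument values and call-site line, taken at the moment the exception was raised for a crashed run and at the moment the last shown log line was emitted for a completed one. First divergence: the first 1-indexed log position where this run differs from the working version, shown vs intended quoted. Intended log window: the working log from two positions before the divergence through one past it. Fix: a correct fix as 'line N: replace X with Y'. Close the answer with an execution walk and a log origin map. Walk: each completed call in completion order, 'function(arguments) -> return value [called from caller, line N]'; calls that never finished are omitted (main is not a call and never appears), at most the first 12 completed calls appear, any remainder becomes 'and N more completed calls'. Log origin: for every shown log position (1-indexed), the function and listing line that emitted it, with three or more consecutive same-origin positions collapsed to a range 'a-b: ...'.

Answer: the defect is in audit_lot at line 41.
Key fact: Only 17 log lines were emitted before the run died; the intended continuation was 'checkpoint: 12'.
Crash: update_gauge, line 46, IndexError.
Call chain: main -> update_gauge([6, 9, 6, 12, 7, 6], 6) (called at line 55).
First divergence: position 18; the shown log stops at 17 lines while the working version next logs 'checkpoint: 12'.
Intended log window:
  16: audit_lot: 6 entries, threshold 6
  17: hit index 0
  18: checkpoint: 12
Execution walk:
  fold_scores([6, 9, 6, 12, 7, 6]) -> 12  [called from scan_readings, line 30]
  shape_report([6, 9, 6, 12, 7, 6], 6) -> 3  [called from scan_readings, line 31]
  scan_readings([6, 9, 6, 12, 7, 6], 6) -> 4  [called from main, line 53]
  audit_lot([6, 9, 6, 12, 7, 6], 6) -> 6  [called from update_gauge, line 45]
Log line origins:
  1: emitted by main (line 52)
  2: emitted by scan_readings (line 29)
  3: emitted by fold_scores (line 2)
  4: emitted by fold_scores (line 7)
  5: emitted by shape_report (line 11)
  6-11: emitted by shape_report (line 16)
  12: emitted by shape_report (line 17)
  13: emitted by scan_readings (line 32)
  14: emitted by main (line 54)
  15: emitted by update_gauge (line 44)
  16: emitted by audit_lot (line 37)
  17: emitted by audit_lot (line 40)
A correct fix: line 41: replace `step` with `limit`.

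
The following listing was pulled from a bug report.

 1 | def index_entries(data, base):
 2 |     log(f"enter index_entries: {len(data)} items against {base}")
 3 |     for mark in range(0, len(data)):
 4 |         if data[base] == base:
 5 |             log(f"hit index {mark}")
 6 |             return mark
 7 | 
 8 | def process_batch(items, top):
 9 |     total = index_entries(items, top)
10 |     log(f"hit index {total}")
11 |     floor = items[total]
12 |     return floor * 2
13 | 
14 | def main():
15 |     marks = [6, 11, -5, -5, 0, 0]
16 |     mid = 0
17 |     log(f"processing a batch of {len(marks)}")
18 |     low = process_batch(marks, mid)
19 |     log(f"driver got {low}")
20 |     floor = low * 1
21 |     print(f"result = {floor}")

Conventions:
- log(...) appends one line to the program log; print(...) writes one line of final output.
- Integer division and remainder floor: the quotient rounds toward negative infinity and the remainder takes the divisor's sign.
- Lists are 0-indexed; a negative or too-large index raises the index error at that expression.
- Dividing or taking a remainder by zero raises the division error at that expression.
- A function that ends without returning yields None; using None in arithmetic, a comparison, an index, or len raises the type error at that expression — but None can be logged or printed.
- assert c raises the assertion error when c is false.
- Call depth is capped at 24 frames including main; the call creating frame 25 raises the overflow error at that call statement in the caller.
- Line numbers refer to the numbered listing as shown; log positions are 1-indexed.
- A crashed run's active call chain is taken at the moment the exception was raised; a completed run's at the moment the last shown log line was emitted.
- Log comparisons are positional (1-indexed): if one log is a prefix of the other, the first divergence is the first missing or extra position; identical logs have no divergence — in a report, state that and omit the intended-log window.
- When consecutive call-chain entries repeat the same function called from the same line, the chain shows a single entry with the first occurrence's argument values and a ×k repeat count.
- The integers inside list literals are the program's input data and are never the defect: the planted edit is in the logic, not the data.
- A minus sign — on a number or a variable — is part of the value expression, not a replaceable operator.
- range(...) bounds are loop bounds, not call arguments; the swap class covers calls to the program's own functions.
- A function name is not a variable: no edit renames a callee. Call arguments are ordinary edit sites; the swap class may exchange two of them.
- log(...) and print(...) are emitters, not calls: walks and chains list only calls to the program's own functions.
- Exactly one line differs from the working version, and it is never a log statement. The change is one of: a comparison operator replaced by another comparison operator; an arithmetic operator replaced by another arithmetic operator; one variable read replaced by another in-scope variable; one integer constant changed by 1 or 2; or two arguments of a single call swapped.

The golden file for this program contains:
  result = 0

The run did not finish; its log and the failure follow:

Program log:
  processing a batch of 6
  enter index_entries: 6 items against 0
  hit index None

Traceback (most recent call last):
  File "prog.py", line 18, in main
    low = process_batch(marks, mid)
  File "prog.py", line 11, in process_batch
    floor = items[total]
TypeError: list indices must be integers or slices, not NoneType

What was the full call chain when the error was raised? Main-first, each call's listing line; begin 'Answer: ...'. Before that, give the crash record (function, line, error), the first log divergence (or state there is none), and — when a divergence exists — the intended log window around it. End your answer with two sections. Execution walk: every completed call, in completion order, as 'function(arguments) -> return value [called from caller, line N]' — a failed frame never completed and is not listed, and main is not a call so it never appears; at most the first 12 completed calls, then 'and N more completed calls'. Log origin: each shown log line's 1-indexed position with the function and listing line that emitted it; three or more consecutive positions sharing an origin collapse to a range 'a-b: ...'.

Answer: main -> process_batch (called at line 18).
The tell: The earliest visible damage is log position 3 — 'hit index None' rather than the intended 'hit index 4'.
Crash: process_batch, line 11, TypeError.
First divergence: position 3 — the shown line 'hit index None' should read 'hit index 4'.
Intended log window:
  1: processing a batch of 6
  2: enter index_entries: 6 items against 0
  3: hit index 4
  4: hit index 4
Execution walk:
  index_entries([6, 11, -5, -5, 0, 0], 0) -> None  [called from process_batch, line 9]
Log origin:
  1: emitted by main (line 17)
  2: emitted by index_entries (line 2)
  3: emitted by process_batch (line 10)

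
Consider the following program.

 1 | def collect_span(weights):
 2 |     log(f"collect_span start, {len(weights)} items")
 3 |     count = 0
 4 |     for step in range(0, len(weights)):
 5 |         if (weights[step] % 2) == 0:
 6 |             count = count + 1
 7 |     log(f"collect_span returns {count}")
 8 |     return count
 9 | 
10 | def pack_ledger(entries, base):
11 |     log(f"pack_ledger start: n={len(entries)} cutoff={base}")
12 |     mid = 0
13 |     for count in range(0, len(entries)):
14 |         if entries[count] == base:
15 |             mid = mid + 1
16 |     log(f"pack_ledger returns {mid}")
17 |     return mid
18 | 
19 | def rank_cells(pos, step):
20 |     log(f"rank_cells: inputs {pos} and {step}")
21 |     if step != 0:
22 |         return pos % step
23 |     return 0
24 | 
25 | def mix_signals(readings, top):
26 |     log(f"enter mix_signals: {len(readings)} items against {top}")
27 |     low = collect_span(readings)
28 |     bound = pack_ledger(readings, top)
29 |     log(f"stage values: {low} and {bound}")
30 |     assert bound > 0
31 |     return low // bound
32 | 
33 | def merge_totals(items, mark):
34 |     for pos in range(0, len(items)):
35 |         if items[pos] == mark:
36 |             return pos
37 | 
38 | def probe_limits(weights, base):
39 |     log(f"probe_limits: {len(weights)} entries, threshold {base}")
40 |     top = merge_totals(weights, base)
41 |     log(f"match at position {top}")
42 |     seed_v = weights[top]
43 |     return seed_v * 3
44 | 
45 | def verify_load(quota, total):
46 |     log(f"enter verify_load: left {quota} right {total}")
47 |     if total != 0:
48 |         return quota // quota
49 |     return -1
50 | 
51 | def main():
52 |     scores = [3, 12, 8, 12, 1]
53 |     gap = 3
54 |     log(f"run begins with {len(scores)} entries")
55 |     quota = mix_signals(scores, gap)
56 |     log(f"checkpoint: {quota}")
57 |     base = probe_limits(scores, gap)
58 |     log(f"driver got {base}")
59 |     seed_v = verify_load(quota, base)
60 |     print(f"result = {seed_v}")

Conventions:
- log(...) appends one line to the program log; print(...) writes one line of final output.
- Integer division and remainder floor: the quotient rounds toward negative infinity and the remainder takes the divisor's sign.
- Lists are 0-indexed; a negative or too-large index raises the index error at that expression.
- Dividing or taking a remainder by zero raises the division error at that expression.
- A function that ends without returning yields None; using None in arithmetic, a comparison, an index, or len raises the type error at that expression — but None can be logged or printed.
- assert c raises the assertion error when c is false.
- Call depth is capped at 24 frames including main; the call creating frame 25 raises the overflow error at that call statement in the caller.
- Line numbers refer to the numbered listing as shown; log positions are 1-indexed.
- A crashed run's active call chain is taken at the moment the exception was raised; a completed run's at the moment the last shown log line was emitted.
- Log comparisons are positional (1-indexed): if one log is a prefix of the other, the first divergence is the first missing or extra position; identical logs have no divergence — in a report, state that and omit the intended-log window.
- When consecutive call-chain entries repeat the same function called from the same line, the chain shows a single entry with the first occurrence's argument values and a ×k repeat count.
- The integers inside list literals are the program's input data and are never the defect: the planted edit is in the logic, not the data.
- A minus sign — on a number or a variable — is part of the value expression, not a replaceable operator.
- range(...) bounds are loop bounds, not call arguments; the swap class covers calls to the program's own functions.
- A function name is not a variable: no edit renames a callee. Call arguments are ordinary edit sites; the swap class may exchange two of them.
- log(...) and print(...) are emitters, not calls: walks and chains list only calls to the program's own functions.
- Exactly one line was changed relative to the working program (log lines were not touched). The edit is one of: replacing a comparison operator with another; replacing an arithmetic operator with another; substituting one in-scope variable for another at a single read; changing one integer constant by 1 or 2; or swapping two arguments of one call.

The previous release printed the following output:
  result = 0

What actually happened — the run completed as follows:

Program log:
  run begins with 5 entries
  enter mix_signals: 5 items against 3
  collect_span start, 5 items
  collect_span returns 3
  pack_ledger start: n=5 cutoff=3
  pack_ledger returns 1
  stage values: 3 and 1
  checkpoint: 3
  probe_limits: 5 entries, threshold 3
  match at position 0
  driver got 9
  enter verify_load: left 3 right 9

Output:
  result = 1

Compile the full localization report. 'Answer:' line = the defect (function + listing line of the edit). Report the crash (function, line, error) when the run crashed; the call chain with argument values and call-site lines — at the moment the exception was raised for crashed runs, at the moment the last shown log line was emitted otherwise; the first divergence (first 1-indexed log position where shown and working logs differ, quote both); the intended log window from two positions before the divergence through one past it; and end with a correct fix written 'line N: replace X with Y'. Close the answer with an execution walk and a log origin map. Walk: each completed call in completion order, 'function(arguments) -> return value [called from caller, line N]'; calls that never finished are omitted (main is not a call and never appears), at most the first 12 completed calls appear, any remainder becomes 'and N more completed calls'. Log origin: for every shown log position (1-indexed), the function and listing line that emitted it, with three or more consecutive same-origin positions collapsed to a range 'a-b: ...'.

Answer: the defect is in verify_load at line 48.
Key fact: Every logged value matches the working version; the printed result is what differs.
Call chain: main -> verify_load(3, 9) (called at line 59).
First divergence: none — the logs agree in full.
Execution walk:
  collect_span([3, 12, 8, 12, 1]) -> 3  [called from mix_signals, line 27]
  pack_ledger([3, 12, 8, 12, 1], 3) -> 1  [called from mix_signals, line 28]
  mix_signals([3, 12, 8, 12, 1], 3) -> 3  [called from main, line 55]
  merge_totals([3, 12, 8, 12, 1], 3) -> 0  [called from probe_limits, line 40]
  probe_limits([3, 12, 8, 12, 1], 3) -> 9  [called from main, line 57]
  verify_load(3, 9) -> 1  [called from main, line 59]
Log line origins:
  1: from main, line 54
  2: from mix_signals, line 26
  3: from collect_span, line 2
  4: from collect_span, line 7
  5: from pack_ledger, line 11
  6: from pack_ledger, line 16
  7: from mix_signals, line 29
  8: from main, line 56
  9: from probe_limits, line 39
  10: from probe_limits, line 41
  11: from main, line 58
  12: from verify_load, line 46
A correct fix: line 48: replace `quota // quota` with `quota // total`.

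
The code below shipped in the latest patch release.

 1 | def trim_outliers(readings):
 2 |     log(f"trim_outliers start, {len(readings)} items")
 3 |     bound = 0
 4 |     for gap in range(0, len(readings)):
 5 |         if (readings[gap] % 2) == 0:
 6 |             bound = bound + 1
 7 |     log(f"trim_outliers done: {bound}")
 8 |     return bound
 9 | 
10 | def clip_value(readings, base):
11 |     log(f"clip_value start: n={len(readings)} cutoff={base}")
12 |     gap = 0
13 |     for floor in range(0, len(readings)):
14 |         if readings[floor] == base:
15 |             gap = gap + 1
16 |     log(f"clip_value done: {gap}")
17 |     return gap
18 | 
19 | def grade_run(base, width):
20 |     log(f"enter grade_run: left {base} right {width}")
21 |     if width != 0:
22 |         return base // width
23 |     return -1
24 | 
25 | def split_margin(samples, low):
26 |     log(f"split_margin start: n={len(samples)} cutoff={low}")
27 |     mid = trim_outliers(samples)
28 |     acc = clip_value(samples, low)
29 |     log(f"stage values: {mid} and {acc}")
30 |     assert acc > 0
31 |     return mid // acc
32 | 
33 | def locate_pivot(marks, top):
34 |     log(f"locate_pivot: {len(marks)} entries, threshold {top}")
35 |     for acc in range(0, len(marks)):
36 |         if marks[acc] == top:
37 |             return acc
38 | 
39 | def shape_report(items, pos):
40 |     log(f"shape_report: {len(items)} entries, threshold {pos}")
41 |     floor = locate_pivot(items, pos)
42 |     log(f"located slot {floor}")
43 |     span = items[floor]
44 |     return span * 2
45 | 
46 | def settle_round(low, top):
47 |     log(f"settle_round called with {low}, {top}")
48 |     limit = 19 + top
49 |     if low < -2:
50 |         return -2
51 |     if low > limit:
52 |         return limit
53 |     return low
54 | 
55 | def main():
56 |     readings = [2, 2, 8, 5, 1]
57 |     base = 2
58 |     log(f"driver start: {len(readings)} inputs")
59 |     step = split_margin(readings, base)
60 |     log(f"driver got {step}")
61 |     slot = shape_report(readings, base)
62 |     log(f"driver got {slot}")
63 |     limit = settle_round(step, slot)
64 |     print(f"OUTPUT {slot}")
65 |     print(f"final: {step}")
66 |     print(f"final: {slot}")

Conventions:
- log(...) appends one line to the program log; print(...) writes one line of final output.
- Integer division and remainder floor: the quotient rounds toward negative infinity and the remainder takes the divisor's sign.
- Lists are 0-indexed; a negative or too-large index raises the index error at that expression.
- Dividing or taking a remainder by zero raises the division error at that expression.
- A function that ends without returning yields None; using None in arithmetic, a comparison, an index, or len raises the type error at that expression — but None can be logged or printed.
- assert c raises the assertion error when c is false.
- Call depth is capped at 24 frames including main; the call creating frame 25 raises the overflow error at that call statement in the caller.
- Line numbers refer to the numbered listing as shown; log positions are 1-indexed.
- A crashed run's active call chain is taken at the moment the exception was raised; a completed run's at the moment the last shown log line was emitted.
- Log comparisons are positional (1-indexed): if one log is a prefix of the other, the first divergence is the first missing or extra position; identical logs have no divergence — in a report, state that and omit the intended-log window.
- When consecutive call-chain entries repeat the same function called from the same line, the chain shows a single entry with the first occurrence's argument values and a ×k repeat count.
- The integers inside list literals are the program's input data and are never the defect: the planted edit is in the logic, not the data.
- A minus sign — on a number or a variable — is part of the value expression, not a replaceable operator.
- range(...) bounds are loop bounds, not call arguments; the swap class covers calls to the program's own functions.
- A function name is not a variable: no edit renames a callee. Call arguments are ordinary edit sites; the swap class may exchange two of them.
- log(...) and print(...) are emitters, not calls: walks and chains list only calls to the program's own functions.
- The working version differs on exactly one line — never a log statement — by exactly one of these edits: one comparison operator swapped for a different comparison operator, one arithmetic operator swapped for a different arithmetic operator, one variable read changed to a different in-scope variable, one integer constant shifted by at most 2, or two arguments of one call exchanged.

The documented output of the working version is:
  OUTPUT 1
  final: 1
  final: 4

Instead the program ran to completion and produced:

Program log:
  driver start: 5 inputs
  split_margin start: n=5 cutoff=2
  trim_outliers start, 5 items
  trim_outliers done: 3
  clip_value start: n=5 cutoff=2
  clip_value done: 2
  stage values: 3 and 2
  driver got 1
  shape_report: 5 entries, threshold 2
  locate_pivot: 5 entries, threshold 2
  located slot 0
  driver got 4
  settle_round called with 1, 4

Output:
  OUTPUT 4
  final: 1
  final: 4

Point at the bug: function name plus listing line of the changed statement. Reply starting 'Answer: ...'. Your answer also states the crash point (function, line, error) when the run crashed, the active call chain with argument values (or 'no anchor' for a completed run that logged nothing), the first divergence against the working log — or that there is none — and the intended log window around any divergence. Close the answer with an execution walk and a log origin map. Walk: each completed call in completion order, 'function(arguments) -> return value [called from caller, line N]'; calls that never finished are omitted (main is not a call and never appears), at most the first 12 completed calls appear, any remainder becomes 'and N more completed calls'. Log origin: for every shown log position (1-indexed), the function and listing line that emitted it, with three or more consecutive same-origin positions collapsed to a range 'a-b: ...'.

Answer: the defect is in main at line 64.
The tell: The two runs log identically and part ways only at the printed values.
Call chain: main -> settle_round(1, 4) (called at line 63).
First divergence: none (the log streams are identical).
Execution walk:
  trim_outliers([2, 2, 8, 5, 1]) -> 3  [called from split_margin, line 27]
  clip_value([2, 2, 8, 5, 1], 2) -> 2  [called from split_margin, line 28]
  split_margin([2, 2, 8, 5, 1], 2) -> 1  [called from main, line 59]
  locate_pivot([2, 2, 8, 5, 1], 2) -> 0  [called from shape_report, line 41]
  shape_report([2, 2, 8, 5, 1], 2) -> 4  [called from main, line 61]
  settle_round(1, 4) -> 1  [called from main, line 63]
Log origin:
  1: from main, line 58
  2: from split_margin, line 26
  3: from trim_outliers, line 2
  4: from trim_outliers, line 7
  5: from clip_value, line 11
  6: from clip_value, line 16
  7: from split_margin, line 29
  8: from main, line 60
  9: from shape_report, line 40
  10: from locate_pivot, line 34
  11: from shape_report, line 42
  12: from main, line 62
  13: from settle_round, line 47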